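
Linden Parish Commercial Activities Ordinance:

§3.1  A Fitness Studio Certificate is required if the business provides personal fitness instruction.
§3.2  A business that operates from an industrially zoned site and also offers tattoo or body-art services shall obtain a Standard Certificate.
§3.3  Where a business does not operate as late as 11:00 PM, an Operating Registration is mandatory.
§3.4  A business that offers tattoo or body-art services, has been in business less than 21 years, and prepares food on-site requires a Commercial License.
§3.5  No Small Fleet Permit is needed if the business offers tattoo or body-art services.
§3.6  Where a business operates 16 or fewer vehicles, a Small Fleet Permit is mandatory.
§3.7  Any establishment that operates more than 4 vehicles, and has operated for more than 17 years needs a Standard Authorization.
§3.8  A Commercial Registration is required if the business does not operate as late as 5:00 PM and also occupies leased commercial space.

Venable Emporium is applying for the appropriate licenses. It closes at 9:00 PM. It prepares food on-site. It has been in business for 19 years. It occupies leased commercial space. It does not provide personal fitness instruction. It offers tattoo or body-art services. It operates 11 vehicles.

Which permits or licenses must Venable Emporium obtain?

§3.1 does not provide personal fitness instruction → Fitness Studio Certificate not required.
§3.2 occupies leased commercial space (not: operates from an industrially zoned site); offers tattoo or body-art services → Standard Certificate not required.
§3.3 closes 9:00 PM, at/before 11:00 PM → Operating Registration required.
§3.4 offers tattoo or body-art services; years in business 19 < 21; prepares food on-site → Commercial License required.
§3.5 offers tattoo or body-art services → exempt from Small Fleet Permit.
§3.6 vehicles 11 ≤ 16 → Small Fleet Permit required.
§3.7 vehicles 11 > 4; years in business 19 > 17 → Standard Authorization required.
§3.8 closes 9:00 PM, after 5:00 PM; occupies leased commercial space → Commercial Registration not required.

Commercial License, Operating Registration, Standard Authorization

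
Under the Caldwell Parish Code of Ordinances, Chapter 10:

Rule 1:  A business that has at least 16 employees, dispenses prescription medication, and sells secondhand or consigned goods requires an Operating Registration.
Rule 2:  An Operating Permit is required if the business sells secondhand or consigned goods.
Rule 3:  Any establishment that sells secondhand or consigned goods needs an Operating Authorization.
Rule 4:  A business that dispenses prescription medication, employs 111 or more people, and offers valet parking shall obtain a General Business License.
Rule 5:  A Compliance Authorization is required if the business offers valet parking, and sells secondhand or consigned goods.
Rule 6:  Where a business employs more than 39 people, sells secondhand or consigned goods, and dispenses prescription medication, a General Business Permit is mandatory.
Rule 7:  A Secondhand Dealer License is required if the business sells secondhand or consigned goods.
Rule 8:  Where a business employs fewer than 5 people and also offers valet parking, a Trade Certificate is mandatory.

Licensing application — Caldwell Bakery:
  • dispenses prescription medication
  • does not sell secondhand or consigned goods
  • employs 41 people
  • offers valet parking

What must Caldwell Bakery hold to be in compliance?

Rule 1: employees 41 ≥ 16; dispenses prescription medication; does not sell secondhand or consigned goods → Operating Registration not required.
Rule 2: does not sell secondhand or consigned goods → Operating Permit not required.
Rule 3: does not sell secondhand or consigned goods → Operating Authorization not required.
Rule 4: dispenses prescription medication; employees 41 < 111; offers valet parking → General Business License not required.
Rule 5: offers valet parking; does not sell secondhand or consigned goods → Compliance Authorization not required.
Rule 6: employees 41 > 39; does not sell secondhand or consigned goods; dispenses prescription medication → General Business Permit not required.
Rule 7: does not sell secondhand or consigned goods → Secondhand Dealer License not required.
Rule 8: employees 41 ≥ 5; offers valet parking → Trade Certificate not required.

None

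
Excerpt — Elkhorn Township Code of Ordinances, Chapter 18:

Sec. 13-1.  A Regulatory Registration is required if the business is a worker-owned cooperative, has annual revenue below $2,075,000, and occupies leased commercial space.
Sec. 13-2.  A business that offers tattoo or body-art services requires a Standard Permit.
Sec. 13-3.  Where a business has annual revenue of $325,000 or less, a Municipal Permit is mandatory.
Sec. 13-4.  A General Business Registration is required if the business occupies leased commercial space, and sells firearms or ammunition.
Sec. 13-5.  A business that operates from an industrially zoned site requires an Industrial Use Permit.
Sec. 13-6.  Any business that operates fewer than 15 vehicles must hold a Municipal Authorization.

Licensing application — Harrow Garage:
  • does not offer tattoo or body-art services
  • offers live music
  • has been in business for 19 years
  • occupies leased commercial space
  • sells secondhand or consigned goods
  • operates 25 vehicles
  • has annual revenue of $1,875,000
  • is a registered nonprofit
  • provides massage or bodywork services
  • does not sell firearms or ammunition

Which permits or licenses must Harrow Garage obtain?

Sec. 13-1. is a registered nonprofit (not: is a worker-owned cooperative); revenue $1,875,000 < $2,075,000; occupies leased commercial space → Regulatory Registration not required.
Sec. 13-2. does not offer tattoo or body-art services → Standard Permit not required.
Sec. 13-3. revenue $1,875,000 > $325,000 → Municipal Permit not required.
Sec. 13-4. occupies leased commercial space; does not sell firearms or ammunition → General Business Registration not required.
Sec. 13-5. occupies leased commercial space (not: operates from an industrially zoned site) → Industrial Use Permit not required.
Sec. 13-6. vehicles 25 ≥ 15 → Municipal Authorization not required.

None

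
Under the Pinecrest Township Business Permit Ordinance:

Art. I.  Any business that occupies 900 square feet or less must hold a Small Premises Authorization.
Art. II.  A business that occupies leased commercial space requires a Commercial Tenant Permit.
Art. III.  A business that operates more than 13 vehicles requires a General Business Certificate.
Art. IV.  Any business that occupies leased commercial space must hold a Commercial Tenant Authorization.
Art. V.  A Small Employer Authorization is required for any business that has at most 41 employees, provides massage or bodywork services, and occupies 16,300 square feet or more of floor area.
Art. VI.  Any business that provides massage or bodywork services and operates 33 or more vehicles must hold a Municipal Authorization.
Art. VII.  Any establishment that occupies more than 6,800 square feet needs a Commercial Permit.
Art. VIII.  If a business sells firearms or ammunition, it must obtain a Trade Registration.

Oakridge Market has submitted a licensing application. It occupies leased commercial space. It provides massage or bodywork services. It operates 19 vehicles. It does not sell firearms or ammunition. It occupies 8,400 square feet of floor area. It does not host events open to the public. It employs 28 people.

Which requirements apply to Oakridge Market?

Art. I. floor area 8,400 square feet > 900 square feet → Small Premises Authorization not required.
Art. II. occupies leased commercial space → Commercial Tenant Permit required.
Art. III. vehicles 19 > 13 → General Business Certificate required.
Art. IV. occupies leased commercial space → Commercial Tenant Authorization required.
Art. V. employees 28 ≤ 41; provides massage or bodywork services; floor area 8,400 square feet < 16,300 square feet → Small Employer Authorization not required.
Art. VI. provides massage or bodywork services; vehicles 19 < 33 → Municipal Authorization not required.
Art. VII. floor area 8,400 square feet > 6,800 square feet → Commercial Permit required.
Art. VIII. does not sell firearms or ammunition → Trade Registration not required.

Commercial Permit, Commercial Tenant Authorization, Commercial Tenant Permit, General Business Certificate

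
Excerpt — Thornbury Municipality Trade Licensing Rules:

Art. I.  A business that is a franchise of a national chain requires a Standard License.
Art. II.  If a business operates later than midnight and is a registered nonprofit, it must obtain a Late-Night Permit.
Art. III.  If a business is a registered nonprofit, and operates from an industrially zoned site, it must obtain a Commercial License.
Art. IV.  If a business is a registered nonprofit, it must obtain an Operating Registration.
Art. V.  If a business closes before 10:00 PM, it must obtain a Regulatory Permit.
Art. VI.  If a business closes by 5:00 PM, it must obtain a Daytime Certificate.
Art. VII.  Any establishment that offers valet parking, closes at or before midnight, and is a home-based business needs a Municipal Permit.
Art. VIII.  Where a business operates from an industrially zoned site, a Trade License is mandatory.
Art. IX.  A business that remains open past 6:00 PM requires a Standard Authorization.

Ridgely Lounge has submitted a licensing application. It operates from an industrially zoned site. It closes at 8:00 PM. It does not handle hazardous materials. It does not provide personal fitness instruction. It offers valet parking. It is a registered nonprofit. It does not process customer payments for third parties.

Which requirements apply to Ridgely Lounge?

Commercial License, Operating Registration, Regulatory Permit, Standard Authorization, Trade License

Art. I. is a registered nonprofit (not: is a franchise of a national chain) → Standard License not required.
Art. II. closes 8:00 PM, at/before midnight; is a registered nonprofit → Late-Night Permit not required.
Art. III. is a registered nonprofit; operates from an industrially zoned site → Commercial License required.
Art. IV. is a registered nonprofit → Operating Registration required.
Art. V. closes 8:00 PM, at/before 10:00 PM → Regulatory Permit required.
Art. VI. closes 8:00 PM, after 5:00 PM → Daytime Certificate not required.
Art. VII. offers valet parking; closes 8:00 PM, at/before midnight; operates from an industrially zoned site (not: is a home-based business) → Municipal Permit not required.
Art. VIII. operates from an industrially zoned site → Trade License required.
Art. IX. closes 8:00 PM, after 6:00 PM → Standard Authorization required.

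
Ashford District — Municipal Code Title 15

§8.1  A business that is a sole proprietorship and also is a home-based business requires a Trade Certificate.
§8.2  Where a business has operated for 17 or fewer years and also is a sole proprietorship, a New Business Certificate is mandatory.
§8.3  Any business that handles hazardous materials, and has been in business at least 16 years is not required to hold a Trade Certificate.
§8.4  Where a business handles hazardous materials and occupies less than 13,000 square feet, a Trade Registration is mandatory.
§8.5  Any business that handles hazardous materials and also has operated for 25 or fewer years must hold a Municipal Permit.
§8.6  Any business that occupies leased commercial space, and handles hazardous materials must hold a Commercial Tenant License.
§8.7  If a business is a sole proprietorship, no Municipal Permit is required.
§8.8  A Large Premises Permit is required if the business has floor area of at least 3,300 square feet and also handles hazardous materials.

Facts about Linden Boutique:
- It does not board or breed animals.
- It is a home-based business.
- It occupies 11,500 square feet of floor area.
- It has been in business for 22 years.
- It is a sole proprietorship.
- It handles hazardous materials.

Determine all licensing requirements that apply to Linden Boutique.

Large Premises Permit, Trade Registration

§8.1 is a sole proprietorship; is a home-based business → Trade Certificate required.
§8.2 years in business 22 > 17; is a sole proprietorship → New Business Certificate not required.
§8.3 handles hazardous materials; years in business 22 ≥ 16 → exempt from Trade Certificate.
§8.4 handles hazardous materials; floor area 11,500 square feet < 13,000 square feet → Trade Registration required.
§8.5 handles hazardous materials; years in business 22 ≤ 25 → Municipal Permit required.
§8.6 is a home-based business (not: occupies leased commercial space); handles hazardous materials → Commercial Tenant License not required.
§8.7 is a sole proprietorship → exempt from Municipal Permit.
§8.8 floor area 11,500 square feet ≥ 3,300 square feet; handles hazardous materials → Large Premises Permit required.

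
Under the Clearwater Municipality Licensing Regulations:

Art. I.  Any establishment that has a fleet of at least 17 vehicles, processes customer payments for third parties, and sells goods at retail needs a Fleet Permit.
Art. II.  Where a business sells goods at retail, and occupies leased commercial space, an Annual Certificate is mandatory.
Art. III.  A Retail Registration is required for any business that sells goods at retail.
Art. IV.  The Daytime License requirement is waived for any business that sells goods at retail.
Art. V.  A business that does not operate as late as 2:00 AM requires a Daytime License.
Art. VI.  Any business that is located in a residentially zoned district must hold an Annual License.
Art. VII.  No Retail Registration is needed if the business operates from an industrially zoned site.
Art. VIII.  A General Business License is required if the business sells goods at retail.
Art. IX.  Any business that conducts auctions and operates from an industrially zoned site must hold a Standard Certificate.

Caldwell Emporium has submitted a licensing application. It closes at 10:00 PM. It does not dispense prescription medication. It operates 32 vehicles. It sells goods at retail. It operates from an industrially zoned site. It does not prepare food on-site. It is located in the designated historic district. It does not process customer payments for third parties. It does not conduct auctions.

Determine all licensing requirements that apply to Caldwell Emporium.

Art. I. vehicles 32 ≥ 17; does not process customer payments for third parties; sells goods at retail → Fleet Permit not required.
Art. II. sells goods at retail; operates from an industrially zoned site (not: occupies leased commercial space) → Annual Certificate not required.
Art. III. sells goods at retail → Retail Registration required.
Art. IV. sells goods at retail → exempt from Daytime License.
Art. V. closes 10:00 PM, at/before 2:00 AM → Daytime License required.
Art. VI. is located in the designated historic district (not: is located in a residentially zoned district) → Annual License not required.
Art. VII. operates from an industrially zoned site → exempt from Retail Registration.
Art. VIII. sells goods at retail → General Business License required.
Art. IX. does not conduct auctions; operates from an industrially zoned site → Standard Certificate not required.

General Business License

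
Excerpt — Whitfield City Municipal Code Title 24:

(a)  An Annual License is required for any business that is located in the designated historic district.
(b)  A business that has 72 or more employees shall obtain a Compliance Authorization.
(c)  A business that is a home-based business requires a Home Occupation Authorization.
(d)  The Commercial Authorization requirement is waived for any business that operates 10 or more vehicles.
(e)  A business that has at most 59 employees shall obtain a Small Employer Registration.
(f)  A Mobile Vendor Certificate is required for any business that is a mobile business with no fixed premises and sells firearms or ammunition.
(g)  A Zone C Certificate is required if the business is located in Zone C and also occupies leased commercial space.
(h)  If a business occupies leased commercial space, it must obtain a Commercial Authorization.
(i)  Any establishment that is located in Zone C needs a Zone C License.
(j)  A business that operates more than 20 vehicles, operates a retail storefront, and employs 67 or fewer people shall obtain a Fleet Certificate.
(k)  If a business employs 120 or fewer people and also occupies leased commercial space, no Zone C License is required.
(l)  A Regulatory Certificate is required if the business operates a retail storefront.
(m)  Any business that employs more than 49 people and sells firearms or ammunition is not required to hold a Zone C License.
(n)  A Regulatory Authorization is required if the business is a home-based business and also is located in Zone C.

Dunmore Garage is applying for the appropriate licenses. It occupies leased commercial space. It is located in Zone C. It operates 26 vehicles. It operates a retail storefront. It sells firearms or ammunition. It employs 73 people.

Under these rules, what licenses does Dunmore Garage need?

Compliance Authorization, Regulatory Certificate, Zone C Certificate

(a) is located in Zone C (not: is located in the designated historic district) → Annual License not required.
(b) employees 73 ≥ 72 → Compliance Authorization required.
(c) occupies leased commercial space (not: is a home-based business) → Home Occupation Authorization not required.
(d) vehicles 26 ≥ 10 → exempt from Commercial Authorization.
(e) employees 73 > 59 → Small Employer Registration not required.
(f) occupies leased commercial space (not: is a mobile business with no fixed premises); sells firearms or ammunition → Mobile Vendor Certificate not required.
(g) is located in Zone C; occupies leased commercial space → Zone C Certificate required.
(h) occupies leased commercial space → Commercial Authorization required.
(i) is located in Zone C → Zone C License required.
(j) vehicles 26 > 20; operates a retail storefront; employees 73 > 67 → Fleet Certificate not required.
(k) employees 73 ≤ 120; occupies leased commercial space → exempt from Zone C License.
(l) operates a retail storefront → Regulatory Certificate required.
(m) employees 73 > 49; sells firearms or ammunition → exempt from Zone C License.
(n) occupies leased commercial space (not: is a home-based business); is located in Zone C → Regulatory Authorization not required.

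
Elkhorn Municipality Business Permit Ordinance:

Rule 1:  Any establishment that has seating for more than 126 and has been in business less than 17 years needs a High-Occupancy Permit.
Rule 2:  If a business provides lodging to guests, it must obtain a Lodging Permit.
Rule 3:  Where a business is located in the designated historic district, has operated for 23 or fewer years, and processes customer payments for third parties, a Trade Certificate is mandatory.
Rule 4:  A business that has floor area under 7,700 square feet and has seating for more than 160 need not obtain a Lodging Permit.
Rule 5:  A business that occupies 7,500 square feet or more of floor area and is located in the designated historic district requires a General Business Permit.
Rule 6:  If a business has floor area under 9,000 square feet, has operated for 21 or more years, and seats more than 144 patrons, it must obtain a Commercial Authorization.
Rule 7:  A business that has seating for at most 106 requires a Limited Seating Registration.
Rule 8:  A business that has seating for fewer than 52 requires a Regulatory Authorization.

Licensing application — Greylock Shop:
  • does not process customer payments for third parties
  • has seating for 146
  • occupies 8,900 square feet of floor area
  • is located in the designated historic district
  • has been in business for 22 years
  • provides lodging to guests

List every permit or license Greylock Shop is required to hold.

Rule 1: seating 146 > 126; years in business 22 ≥ 17 → High-Occupancy Permit not required.
Rule 2: provides lodging to guests → Lodging Permit required.
Rule 3: is located in the designated historic district; years in business 22 ≤ 23; does not process customer payments for third parties → Trade Certificate not required.
Rule 4: floor area 8,900 square feet ≥ 7,700 square feet; seating 146 ≤ 160 → Lodging Permit exemption does not apply.
Rule 5: floor area 8,900 square feet ≥ 7,500 square feet; is located in the designated historic district → General Business Permit required.
Rule 6: floor area 8,900 square feet < 9,000 square feet; years in business 22 ≥ 21; seating 146 > 144 → Commercial Authorization required.
Rule 7: seating 146 > 106 → Limited Seating Registration not required.
Rule 8: seating 146 ≥ 52 → Regulatory Authorization not required.

Commercial Authorization, General Business Permit, Lodging Permit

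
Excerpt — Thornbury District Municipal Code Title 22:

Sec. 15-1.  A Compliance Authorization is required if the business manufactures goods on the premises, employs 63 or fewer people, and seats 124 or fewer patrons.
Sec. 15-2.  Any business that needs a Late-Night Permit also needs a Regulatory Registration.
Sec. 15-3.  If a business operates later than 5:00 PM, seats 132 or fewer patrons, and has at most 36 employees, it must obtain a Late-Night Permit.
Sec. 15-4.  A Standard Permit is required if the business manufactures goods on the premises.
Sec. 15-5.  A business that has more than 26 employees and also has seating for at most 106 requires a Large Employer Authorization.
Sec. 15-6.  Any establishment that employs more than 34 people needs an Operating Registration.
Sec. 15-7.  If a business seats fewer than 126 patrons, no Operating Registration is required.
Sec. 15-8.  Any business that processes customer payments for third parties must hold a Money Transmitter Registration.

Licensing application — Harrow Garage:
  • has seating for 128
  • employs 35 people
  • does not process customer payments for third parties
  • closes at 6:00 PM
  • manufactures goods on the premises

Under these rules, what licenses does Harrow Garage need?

Late-Night Permit, Operating Registration, Regulatory Registration, Standard Permit

Sec. 15-1. manufactures goods on the premises; employees 35 ≤ 63; seating 128 > 124 → Compliance Authorization not required.
Sec. 15-2. Late-Night Permit is required → Regulatory Registration also required.
Sec. 15-3. closes 6:00 PM, after 5:00 PM; seating 128 ≤ 132; employees 35 ≤ 36 → Late-Night Permit required.
Sec. 15-4. manufactures goods on the premises → Standard Permit required.
Sec. 15-5. employees 35 > 26; seating 128 > 106 → Large Employer Authorization not required.
Sec. 15-6. employees 35 > 34 → Operating Registration required.
Sec. 15-7. seating 128 ≥ 126 → Operating Registration exemption does not apply.
Sec. 15-8. does not process customer payments for third parties → Money Transmitter Registration not required.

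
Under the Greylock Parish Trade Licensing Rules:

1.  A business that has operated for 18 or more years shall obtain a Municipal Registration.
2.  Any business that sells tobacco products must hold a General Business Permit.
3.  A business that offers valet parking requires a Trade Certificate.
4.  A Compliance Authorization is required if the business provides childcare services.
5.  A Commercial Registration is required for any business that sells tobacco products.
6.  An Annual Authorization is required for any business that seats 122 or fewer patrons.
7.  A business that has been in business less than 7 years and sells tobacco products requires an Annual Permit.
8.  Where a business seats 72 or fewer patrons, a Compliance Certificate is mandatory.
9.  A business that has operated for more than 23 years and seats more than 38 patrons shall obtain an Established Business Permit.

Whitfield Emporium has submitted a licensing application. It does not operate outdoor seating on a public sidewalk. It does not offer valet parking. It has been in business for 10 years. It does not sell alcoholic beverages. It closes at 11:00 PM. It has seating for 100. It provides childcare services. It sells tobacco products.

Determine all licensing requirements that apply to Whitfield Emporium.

1. years in business 10 < 18 → Municipal Registration not required.
2. sells tobacco products → General Business Permit required.
3. does not offer valet parking → Trade Certificate not required.
4. provides childcare services → Compliance Authorization required.
5. sells tobacco products → Commercial Registration required.
6. seating 100 ≤ 122 → Annual Authorization required.
7. years in business 10 ≥ 7; sells tobacco products → Annual Permit not required.
8. seating 100 > 72 → Compliance Certificate not required.
9. years in business 10 ≤ 23; seating 100 > 38 → Established Business Permit not required.

Annual Authorization, Commercial Registration, Compliance Authorization, General Business Permit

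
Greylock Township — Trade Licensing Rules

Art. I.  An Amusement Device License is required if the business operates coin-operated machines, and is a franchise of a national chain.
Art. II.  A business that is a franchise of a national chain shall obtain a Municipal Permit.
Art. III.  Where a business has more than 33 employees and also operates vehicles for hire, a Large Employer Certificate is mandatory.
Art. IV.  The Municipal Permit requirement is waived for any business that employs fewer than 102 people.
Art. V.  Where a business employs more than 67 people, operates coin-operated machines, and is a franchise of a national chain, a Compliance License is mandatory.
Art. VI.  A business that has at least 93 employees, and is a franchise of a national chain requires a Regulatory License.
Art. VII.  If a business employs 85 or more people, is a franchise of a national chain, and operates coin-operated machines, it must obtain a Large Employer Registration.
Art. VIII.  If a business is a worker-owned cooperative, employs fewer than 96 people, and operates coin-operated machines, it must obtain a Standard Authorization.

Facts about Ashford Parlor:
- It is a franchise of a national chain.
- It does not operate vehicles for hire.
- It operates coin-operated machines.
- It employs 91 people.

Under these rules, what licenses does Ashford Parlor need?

Amusement Device License, Compliance License, Large Employer Registration

Art. I. operates coin-operated machines; is a franchise of a national chain → Amusement Device License required.
Art. II. is a franchise of a national chain → Municipal Permit required.
Art. III. employees 91 > 33; does not operate vehicles for hire → Large Employer Certificate not required.
Art. IV. employees 91 < 102 → exempt from Municipal Permit.
Art. V. employees 91 > 67; operates coin-operated machines; is a franchise of a national chain → Compliance License required.
Art. VI. employees 91 < 93; is a franchise of a national chain → Regulatory License not required.
Art. VII. employees 91 ≥ 85; is a franchise of a national chain; operates coin-operated machines → Large Employer Registration required.
Art. VIII. is a franchise of a national chain (not: is a worker-owned cooperative); employees 91 < 96; operates coin-operated machines → Standard Authorization not required.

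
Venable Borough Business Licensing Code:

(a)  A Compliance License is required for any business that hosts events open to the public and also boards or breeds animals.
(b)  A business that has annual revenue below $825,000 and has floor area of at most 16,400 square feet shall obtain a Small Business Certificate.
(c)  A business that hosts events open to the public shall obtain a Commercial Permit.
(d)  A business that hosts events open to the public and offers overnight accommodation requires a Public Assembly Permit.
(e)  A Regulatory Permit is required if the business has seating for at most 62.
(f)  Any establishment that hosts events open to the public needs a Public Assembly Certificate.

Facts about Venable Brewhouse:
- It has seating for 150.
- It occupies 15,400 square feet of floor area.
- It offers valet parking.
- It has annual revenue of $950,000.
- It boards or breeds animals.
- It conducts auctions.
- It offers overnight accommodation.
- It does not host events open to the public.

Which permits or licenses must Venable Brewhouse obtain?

(a) does not host events open to the public; boards or breeds animals → Compliance License not required.
(b) revenue $950,000 ≥ $825,000; floor area 15,400 square feet ≤ 16,400 square feet → Small Business Certificate not required.
(c) does not host events open to the public → Commercial Permit not required.
(d) does not host events open to the public; offers overnight accommodation → Public Assembly Permit not required.
(e) seating 150 > 62 → Regulatory Permit not required.
(f) does not host events open to the public → Public Assembly Certificate not required.

None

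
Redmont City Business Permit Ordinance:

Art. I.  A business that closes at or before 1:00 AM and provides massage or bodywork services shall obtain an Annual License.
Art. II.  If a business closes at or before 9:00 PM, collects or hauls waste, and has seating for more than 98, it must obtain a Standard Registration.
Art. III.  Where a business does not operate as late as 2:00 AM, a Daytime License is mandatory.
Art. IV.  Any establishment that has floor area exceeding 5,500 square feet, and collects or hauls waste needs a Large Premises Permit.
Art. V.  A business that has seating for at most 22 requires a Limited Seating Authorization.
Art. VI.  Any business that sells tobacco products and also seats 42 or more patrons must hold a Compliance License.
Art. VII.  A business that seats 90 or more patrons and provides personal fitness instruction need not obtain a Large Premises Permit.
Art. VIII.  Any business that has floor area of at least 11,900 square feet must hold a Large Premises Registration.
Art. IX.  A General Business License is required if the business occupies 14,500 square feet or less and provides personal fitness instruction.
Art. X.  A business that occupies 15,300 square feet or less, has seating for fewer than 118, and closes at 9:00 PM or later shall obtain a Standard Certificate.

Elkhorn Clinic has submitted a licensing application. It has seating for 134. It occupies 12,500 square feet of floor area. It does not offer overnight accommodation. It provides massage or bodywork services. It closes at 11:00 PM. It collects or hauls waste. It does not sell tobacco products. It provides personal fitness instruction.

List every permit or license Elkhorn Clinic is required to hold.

Art. I. closes 11:00 PM, at/before 1:00 AM; provides massage or bodywork services → Annual License required.
Art. II. closes 11:00 PM, after 9:00 PM; collects or hauls waste; seating 134 > 98 → Standard Registration not required.
Art. III. closes 11:00 PM, at/before 2:00 AM → Daytime License required.
Art. IV. floor area 12,500 square feet > 5,500 square feet; collects or hauls waste → Large Premises Permit required.
Art. V. seating 134 > 22 → Limited Seating Authorization not required.
Art. VI. does not sell tobacco products; seating 134 ≥ 42 → Compliance License not required.
Art. VII. seating 134 ≥ 90; provides personal fitness instruction → exempt from Large Premises Permit.
Art. VIII. floor area 12,500 square feet ≥ 11,900 square feet → Large Premises Registration required.
Art. IX. floor area 12,500 square feet ≤ 14,500 square feet; provides personal fitness instruction → General Business License required.
Art. X. floor area 12,500 square feet ≤ 15,300 square feet; seating 134 ≥ 118; closes 11:00 PM, after 9:00 PM → Standard Certificate not required.

Annual License, Daytime License, General Business License, Large Premises Registration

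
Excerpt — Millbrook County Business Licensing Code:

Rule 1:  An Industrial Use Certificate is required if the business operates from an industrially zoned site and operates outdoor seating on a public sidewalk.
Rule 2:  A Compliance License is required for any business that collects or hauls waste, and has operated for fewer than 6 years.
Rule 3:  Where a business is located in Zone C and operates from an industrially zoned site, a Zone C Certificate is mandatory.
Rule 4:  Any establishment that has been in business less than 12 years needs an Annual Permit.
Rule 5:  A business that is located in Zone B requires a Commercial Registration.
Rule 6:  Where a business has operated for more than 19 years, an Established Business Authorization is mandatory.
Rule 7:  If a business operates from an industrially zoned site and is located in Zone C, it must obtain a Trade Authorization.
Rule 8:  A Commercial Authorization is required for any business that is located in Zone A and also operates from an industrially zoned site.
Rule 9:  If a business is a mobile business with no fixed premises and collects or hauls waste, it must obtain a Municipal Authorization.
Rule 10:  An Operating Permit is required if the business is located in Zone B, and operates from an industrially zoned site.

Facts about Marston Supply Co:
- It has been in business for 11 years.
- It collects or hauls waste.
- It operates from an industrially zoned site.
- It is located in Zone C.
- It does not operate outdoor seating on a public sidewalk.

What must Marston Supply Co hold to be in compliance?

Annual Permit, Trade Authorization, Zone C Certificate

Rule 1: operates from an industrially zoned site; does not operate outdoor seating on a public sidewalk → Industrial Use Certificate not required.
Rule 2: collects or hauls waste; years in business 11 ≥ 6 → Compliance License not required.
Rule 3: is located in Zone C; operates from an industrially zoned site → Zone C Certificate required.
Rule 4: years in business 11 < 12 → Annual Permit required.
Rule 5: is located in Zone C (not: is located in Zone B) → Commercial Registration not required.
Rule 6: years in business 11 ≤ 19 → Established Business Authorization not required.
Rule 7: operates from an industrially zoned site; is located in Zone C → Trade Authorization required.
Rule 8: is located in Zone C (not: is located in Zone A); operates from an industrially zoned site → Commercial Authorization not required.
Rule 9: operates from an industrially zoned site (not: is a mobile business with no fixed premises); collects or hauls waste → Municipal Authorization not required.
Rule 10: is located in Zone C (not: is located in Zone B); operates from an industrially zoned site → Operating Permit not required.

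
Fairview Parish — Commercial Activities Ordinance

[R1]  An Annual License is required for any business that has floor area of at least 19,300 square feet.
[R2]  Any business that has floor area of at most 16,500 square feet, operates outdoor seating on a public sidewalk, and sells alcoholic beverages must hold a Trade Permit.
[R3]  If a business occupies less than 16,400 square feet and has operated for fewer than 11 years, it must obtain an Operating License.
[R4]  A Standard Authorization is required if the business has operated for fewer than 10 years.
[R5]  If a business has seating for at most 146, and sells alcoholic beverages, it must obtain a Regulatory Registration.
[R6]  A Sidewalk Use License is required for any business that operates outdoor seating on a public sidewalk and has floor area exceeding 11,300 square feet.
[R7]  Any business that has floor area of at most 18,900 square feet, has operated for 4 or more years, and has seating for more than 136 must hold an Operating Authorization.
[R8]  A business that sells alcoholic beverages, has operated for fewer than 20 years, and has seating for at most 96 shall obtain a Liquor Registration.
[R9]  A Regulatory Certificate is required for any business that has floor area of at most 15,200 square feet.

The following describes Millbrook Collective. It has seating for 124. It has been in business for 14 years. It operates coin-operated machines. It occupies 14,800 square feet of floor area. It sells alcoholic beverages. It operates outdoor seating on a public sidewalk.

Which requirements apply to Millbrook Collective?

Regulatory Certificate, Regulatory Registration, Sidewalk Use License, Trade Permit

[R1] floor area 14,800 square feet < 19,300 square feet → Annual License not required.
[R2] floor area 14,800 square feet ≤ 16,500 square feet; operates outdoor seating on a public sidewalk; sells alcoholic beverages → Trade Permit required.
[R3] floor area 14,800 square feet < 16,400 square feet; years in business 14 ≥ 11 → Operating License not required.
[R4] years in business 14 ≥ 10 → Standard Authorization not required.
[R5] seating 124 ≤ 146; sells alcoholic beverages → Regulatory Registration required.
[R6] operates outdoor seating on a public sidewalk; floor area 14,800 square feet > 11,300 square feet → Sidewalk Use License required.
[R7] floor area 14,800 square feet ≤ 18,900 square feet; years in business 14 ≥ 4; seating 124 ≤ 136 → Operating Authorization not required.
[R8] sells alcoholic beverages; years in business 14 < 20; seating 124 > 96 → Liquor Registration not required.
[R9] floor area 14,800 square feet ≤ 15,200 square feet → Regulatory Certificate required.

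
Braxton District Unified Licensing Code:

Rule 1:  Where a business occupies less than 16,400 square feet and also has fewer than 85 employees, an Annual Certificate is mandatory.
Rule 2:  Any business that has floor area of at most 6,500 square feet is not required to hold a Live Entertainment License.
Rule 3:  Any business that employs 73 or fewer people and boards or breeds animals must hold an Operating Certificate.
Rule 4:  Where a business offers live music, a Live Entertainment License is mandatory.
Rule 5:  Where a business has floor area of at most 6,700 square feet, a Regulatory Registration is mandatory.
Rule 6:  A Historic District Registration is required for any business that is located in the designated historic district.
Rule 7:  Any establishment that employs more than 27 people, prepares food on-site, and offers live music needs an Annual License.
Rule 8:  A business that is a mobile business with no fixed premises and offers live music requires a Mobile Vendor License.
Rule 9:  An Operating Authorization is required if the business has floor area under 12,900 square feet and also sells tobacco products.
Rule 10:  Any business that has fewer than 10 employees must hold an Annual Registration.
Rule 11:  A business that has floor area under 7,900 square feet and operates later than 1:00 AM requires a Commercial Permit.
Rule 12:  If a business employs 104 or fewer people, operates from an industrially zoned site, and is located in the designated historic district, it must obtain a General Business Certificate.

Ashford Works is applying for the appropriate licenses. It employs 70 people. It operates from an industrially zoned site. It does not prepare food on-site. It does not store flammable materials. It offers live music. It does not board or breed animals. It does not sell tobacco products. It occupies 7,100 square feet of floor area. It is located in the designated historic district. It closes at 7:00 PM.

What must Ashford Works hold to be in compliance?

Rule 1: floor area 7,100 square feet < 16,400 square feet; employees 70 < 85 → Annual Certificate required.
Rule 2: floor area 7,100 square feet > 6,500 square feet → Live Entertainment License exemption does not apply.
Rule 3: employees 70 ≤ 73; does not board or breed animals → Operating Certificate not required.
Rule 4: offers live music → Live Entertainment License required.
Rule 5: floor area 7,100 square feet > 6,700 square feet → Regulatory Registration not required.
Rule 6: is located in the designated historic district → Historic District Registration required.
Rule 7: employees 70 > 27; does not prepare food on-site; offers live music → Annual License not required.
Rule 8: operates from an industrially zoned site (not: is a mobile business with no fixed premises); offers live music → Mobile Vendor License not required.
Rule 9: floor area 7,100 square feet < 12,900 square feet; does not sell tobacco products → Operating Authorization not required.
Rule 10: employees 70 ≥ 10 → Annual Registration not required.
Rule 11: floor area 7,100 square feet < 7,900 square feet; closes 7:00 PM, at/before 1:00 AM → Commercial Permit not required.
Rule 12: employees 70 ≤ 104; operates from an industrially zoned site; is located in the designated historic district → General Business Certificate required.

Annual Certificate, General Business Certificate, Historic District Registration, Live Entertainment License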